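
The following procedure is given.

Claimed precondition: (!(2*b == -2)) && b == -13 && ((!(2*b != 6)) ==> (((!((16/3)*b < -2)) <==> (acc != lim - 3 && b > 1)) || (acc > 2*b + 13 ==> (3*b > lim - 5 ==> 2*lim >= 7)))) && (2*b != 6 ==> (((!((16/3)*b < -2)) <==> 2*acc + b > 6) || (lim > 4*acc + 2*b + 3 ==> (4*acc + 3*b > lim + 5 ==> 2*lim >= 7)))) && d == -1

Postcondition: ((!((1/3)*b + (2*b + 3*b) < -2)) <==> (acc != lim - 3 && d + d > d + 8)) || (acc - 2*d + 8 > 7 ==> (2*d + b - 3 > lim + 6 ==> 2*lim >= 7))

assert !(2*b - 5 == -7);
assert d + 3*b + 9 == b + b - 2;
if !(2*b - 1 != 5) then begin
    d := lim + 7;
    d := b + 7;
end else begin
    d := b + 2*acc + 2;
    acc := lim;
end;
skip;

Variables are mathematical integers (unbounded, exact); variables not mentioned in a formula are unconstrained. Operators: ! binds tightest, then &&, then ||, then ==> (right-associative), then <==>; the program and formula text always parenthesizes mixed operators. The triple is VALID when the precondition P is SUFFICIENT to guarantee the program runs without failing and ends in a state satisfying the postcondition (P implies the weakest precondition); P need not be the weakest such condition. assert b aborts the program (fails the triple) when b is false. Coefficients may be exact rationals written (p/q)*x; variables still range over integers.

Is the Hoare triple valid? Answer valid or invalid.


Working backward. After the program, the postcondition ((!((1/3)*b + (2*b + 3*b) < -2)) <==> (acc != lim - 3 && d + d > d + 8)) || (acc - 2*d + 8 > 7 ==> (2*d + b - 3 > lim + 6 ==> 2*lim >= 7)) must hold; in canonical form it is ((!((16/3)*b < -2)) <==> (acc != lim - 3 && d > 8)) || (acc > 2*d - 1 ==> (b + 2*d > lim + 9 ==> 2*lim >= 7)).
Before skip: ((!((16/3)*b < -2)) <==> (acc != lim - 3 && d > 8)) || (acc > 2*d - 1 ==> (b + 2*d > lim + 9 ==> 2*lim >= 7))
Then branch requires ((!((16/3)*b < -2)) <==> (acc != lim - 3 && b > 1)) || (acc > 2*b + 13 ==> (3*b > lim - 5 ==> 2*lim >= 7)); else branch requires ((!((16/3)*b < -2)) <==> 2*acc + b > 6) || (lim > 4*acc + 2*b + 3 ==> (4*acc + 3*b > lim + 5 ==> 2*lim >= 7)).
Before the if: ((!(2*b != 6)) ==> (((!((16/3)*b < -2)) <==> (acc != lim - 3 && b > 1)) || (acc > 2*b + 13 ==> (3*b > lim - 5 ==> 2*lim >= 7)))) && (2*b != 6 ==> (((!((16/3)*b < -2)) <==> 2*acc + b > 6) || (lim > 4*acc + 2*b + 3 ==> (4*acc + 3*b > lim + 5 ==> 2*lim >= 7))))
Before assert d + 3*b + 9 == b + b - 2: b + d == -11 && ((!(2*b != 6)) ==> (((!((16/3)*b < -2)) <==> (acc != lim - 3 && b > 1)) || (acc > 2*b + 13 ==> (3*b > lim - 5 ==> 2*lim >= 7)))) && (2*b != 6 ==> (((!((16/3)*b < -2)) <==> 2*acc + b > 6) || (lim > 4*acc + 2*b + 3 ==> (4*acc + 3*b > lim + 5 ==> 2*lim >= 7))))
Before assert !(2*b - 5 == -7): (!(2*b == -2)) && b + d == -11 && ((!(2*b != 6)) ==> (((!((16/3)*b < -2)) <==> (acc != lim - 3 && b > 1)) || (acc > 2*b + 13 ==> (3*b > lim - 5 ==> 2*lim >= 7)))) && (2*b != 6 ==> (((!((16/3)*b < -2)) <==> 2*acc + b > 6) || (lim > 4*acc + 2*b + 3 ==> (4*acc + 3*b > lim + 5 ==> 2*lim >= 7))))
The weakest precondition is (!(2*b == -2)) && b + d == -11 && ((!(2*b != 6)) ==> (((!((16/3)*b < -2)) <==> (acc != lim - 3 && b > 1)) || (acc > 2*b + 13 ==> (3*b > lim - 5 ==> 2*lim >= 7)))) && (2*b != 6 ==> (((!((16/3)*b < -2)) <==> 2*acc + b > 6) || (lim > 4*acc + 2*b + 3 ==> (4*acc + 3*b > lim + 5 ==> 2*lim >= 7)))).
Check whether (!(2*b == -2)) && b == -13 && ((!(2*b != 6)) ==> (((!((16/3)*b < -2)) <==> (acc != lim - 3 && b > 1)) || (acc > 2*b + 13 ==> (3*b > lim - 5 ==> 2*lim >= 7)))) && (2*b != 6 ==> (((!((16/3)*b < -2)) <==> 2*acc + b > 6) || (lim > 4*acc + 2*b + 3 ==> (4*acc + 3*b > lim + 5 ==> 2*lim >= 7)))) && d == -1 implies it.
Countermodel: at the initial state acc = 11, b = -13, d = -1, lim = -1, the precondition holds but the weakest precondition fails.
Answer: invalid


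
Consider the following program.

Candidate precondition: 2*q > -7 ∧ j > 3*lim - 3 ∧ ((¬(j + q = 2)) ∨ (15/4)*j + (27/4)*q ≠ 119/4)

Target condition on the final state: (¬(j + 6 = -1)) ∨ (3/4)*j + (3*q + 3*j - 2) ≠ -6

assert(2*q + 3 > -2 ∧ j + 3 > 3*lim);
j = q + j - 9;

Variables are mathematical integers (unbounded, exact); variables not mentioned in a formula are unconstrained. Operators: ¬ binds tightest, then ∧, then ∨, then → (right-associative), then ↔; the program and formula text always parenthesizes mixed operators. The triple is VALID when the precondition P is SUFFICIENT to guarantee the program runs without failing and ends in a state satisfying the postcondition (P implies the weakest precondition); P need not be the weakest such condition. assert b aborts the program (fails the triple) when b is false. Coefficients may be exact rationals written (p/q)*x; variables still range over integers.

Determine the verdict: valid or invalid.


Working backward. After the program, the postcondition (¬(j + 6 = -1)) ∨ (3/4)*j + (3*q + 3*j - 2) ≠ -6 must hold; in canonical form it is (¬(j = -7)) ∨ (15/4)*j + 3*q ≠ -4.
Before j := q + j - 9: (¬(j + q = 2)) ∨ (15/4)*j + (27/4)*q ≠ 119/4
Before assert 2*q + 3 > -2 ∧ j + 3 > 3*lim: 2*q > -5 ∧ j > 3*lim - 3 ∧ ((¬(j + q = 2)) ∨ (15/4)*j + (27/4)*q ≠ 119/4)
The weakest precondition is 2*q > -5 ∧ j > 3*lim - 3 ∧ ((¬(j + q = 2)) ∨ (15/4)*j + (27/4)*q ≠ 119/4).
Check whether 2*q > -7 ∧ j > 3*lim - 3 ∧ ((¬(j + q = 2)) ∨ (15/4)*j + (27/4)*q ≠ 119/4) implies it.
Countermodel: at the initial state j = -2, lim = 0, q = -3, the precondition holds but the weakest precondition fails.
Answer: invalid


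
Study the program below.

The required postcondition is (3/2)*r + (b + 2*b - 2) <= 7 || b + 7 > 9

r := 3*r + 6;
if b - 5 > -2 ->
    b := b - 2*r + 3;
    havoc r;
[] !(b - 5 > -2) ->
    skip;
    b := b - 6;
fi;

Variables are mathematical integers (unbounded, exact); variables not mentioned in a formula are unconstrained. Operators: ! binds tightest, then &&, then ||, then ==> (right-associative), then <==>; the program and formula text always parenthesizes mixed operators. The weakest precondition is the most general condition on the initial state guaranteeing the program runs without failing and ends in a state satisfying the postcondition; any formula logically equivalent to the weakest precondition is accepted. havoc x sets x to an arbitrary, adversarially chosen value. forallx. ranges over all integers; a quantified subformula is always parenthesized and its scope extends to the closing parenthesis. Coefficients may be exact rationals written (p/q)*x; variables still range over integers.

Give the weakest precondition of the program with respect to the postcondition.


Working backward. After the program, the postcondition (3/2)*r + (b + 2*b - 2) <= 7 || b + 7 > 9 must hold; in canonical form it is 3*b + (3/2)*r <= 9 || b > 2.
Then branch requires forall r_1. (3*b + (3/2)*r_1 <= 6*r || b > 2*r - 1); else branch requires 3*b + (3/2)*r <= 27 || b > 8.
Before the if: (b > 3 ==> (forall r_1. (3*b + (3/2)*r_1 <= 6*r || b > 2*r - 1))) && ((!(b > 3)) ==> (3*b + (3/2)*r <= 27 || b > 8))
Before r := 3*r + 6: (b > 3 ==> (forall r_1. (3*b + (3/2)*r_1 <= 18*r + 36 || b > 6*r + 11))) && ((!(b > 3)) ==> (3*b + (9/2)*r <= 18 || b > 8))
Answer: WP = (b > 3 ==> (forall r_1. (3*b + (3/2)*r_1 <= 18*r + 36 || b > 6*r + 11))) && ((!(b > 3)) ==> (3*b + (9/2)*r <= 18 || b > 8))


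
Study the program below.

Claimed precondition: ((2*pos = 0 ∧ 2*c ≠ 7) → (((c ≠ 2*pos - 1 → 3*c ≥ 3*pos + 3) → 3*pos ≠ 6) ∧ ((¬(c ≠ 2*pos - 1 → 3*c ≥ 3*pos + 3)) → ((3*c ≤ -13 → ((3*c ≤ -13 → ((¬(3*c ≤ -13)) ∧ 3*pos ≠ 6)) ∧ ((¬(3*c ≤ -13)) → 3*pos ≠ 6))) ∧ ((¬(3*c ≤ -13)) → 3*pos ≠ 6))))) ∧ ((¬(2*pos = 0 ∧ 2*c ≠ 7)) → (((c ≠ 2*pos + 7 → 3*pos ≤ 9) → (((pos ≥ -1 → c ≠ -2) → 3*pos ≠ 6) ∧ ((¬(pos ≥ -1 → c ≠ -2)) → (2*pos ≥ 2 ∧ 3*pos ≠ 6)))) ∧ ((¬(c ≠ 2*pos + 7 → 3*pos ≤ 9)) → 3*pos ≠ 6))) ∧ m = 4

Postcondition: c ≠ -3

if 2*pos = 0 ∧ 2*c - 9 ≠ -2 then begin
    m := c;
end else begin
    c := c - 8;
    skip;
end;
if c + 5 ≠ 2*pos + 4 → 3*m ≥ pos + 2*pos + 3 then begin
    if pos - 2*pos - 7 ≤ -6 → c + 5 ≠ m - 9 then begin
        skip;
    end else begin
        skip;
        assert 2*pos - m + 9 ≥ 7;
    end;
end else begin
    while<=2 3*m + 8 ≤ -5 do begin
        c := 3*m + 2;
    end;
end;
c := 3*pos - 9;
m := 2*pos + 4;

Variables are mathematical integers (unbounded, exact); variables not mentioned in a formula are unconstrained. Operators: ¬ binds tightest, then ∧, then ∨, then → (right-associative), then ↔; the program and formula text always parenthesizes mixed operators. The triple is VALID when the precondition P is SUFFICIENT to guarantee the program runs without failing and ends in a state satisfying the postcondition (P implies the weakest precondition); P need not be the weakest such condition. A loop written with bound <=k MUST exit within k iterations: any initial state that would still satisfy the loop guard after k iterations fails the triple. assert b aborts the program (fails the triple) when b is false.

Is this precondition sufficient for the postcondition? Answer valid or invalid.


Working backward. After the program, c ≠ -3 must hold.
Before m := 2*pos + 4: c ≠ -3
Before c := 3*pos - 9: 3*pos ≠ 6
Then branch requires ((pos ≥ -1 → c ≠ m - 14) → 3*pos ≠ 6) ∧ ((¬(pos ≥ -1 → c ≠ m - 14)) → (2*pos ≥ m - 2 ∧ 3*pos ≠ 6)); else branch requires (3*m ≤ -13 → ((3*m ≤ -13 → ((¬(3*m ≤ -13)) ∧ 3*pos ≠ 6)) ∧ ((¬(3*m ≤ -13)) → 3*pos ≠ 6))) ∧ ((¬(3*m ≤ -13)) → 3*pos ≠ 6).
Before the if: ((c ≠ 2*pos - 1 → 3*m ≥ 3*pos + 3) → (((pos ≥ -1 → c ≠ m - 14) → 3*pos ≠ 6) ∧ ((¬(pos ≥ -1 → c ≠ m - 14)) → (2*pos ≥ m - 2 ∧ 3*pos ≠ 6)))) ∧ ((¬(c ≠ 2*pos - 1 → 3*m ≥ 3*pos + 3)) → ((3*m ≤ -13 → ((3*m ≤ -13 → ((¬(3*m ≤ -13)) ∧ 3*pos ≠ 6)) ∧ ((¬(3*m ≤ -13)) → 3*pos ≠ 6))) ∧ ((¬(3*m ≤ -13)) → 3*pos ≠ 6)))
Then branch requires ((c ≠ 2*pos - 1 → 3*c ≥ 3*pos + 3) → 3*pos ≠ 6) ∧ ((¬(c ≠ 2*pos - 1 → 3*c ≥ 3*pos + 3)) → ((3*c ≤ -13 → ((3*c ≤ -13 → ((¬(3*c ≤ -13)) ∧ 3*pos ≠ 6)) ∧ ((¬(3*c ≤ -13)) → 3*pos ≠ 6))) ∧ ((¬(3*c ≤ -13)) → 3*pos ≠ 6))); else branch requires ((c ≠ 2*pos + 7 → 3*m ≥ 3*pos + 3) → (((pos ≥ -1 → c ≠ m - 6) → 3*pos ≠ 6) ∧ ((¬(pos ≥ -1 → c ≠ m - 6)) → (2*pos ≥ m - 2 ∧ 3*pos ≠ 6)))) ∧ ((¬(c ≠ 2*pos + 7 → 3*m ≥ 3*pos + 3)) → ((3*m ≤ -13 → ((3*m ≤ -13 → ((¬(3*m ≤ -13)) ∧ 3*pos ≠ 6)) ∧ ((¬(3*m ≤ -13)) → 3*pos ≠ 6))) ∧ ((¬(3*m ≤ -13)) → 3*pos ≠ 6))).
Before the if: ((2*pos = 0 ∧ 2*c ≠ 7) → (((c ≠ 2*pos - 1 → 3*c ≥ 3*pos + 3) → 3*pos ≠ 6) ∧ ((¬(c ≠ 2*pos - 1 → 3*c ≥ 3*pos + 3)) → ((3*c ≤ -13 → ((3*c ≤ -13 → ((¬(3*c ≤ -13)) ∧ 3*pos ≠ 6)) ∧ ((¬(3*c ≤ -13)) → 3*pos ≠ 6))) ∧ ((¬(3*c ≤ -13)) → 3*pos ≠ 6))))) ∧ ((¬(2*pos = 0 ∧ 2*c ≠ 7)) → (((c ≠ 2*pos + 7 → 3*m ≥ 3*pos + 3) → (((pos ≥ -1 → c ≠ m - 6) → 3*pos ≠ 6) ∧ ((¬(pos ≥ -1 → c ≠ m - 6)) → (2*pos ≥ m - 2 ∧ 3*pos ≠ 6)))) ∧ ((¬(c ≠ 2*pos + 7 → 3*m ≥ 3*pos + 3)) → ((3*m ≤ -13 → ((3*m ≤ -13 → ((¬(3*m ≤ -13)) ∧ 3*pos ≠ 6)) ∧ ((¬(3*m ≤ -13)) → 3*pos ≠ 6))) ∧ ((¬(3*m ≤ -13)) → 3*pos ≠ 6)))))
The weakest precondition is ((2*pos = 0 ∧ 2*c ≠ 7) → (((c ≠ 2*pos - 1 → 3*c ≥ 3*pos + 3) → 3*pos ≠ 6) ∧ ((¬(c ≠ 2*pos - 1 → 3*c ≥ 3*pos + 3)) → ((3*c ≤ -13 → ((3*c ≤ -13 → ((¬(3*c ≤ -13)) ∧ 3*pos ≠ 6)) ∧ ((¬(3*c ≤ -13)) → 3*pos ≠ 6))) ∧ ((¬(3*c ≤ -13)) → 3*pos ≠ 6))))) ∧ ((¬(2*pos = 0 ∧ 2*c ≠ 7)) → (((c ≠ 2*pos + 7 → 3*m ≥ 3*pos + 3) → (((pos ≥ -1 → c ≠ m - 6) → 3*pos ≠ 6) ∧ ((¬(pos ≥ -1 → c ≠ m - 6)) → (2*pos ≥ m - 2 ∧ 3*pos ≠ 6)))) ∧ ((¬(c ≠ 2*pos + 7 → 3*m ≥ 3*pos + 3)) → ((3*m ≤ -13 → ((3*m ≤ -13 → ((¬(3*m ≤ -13)) ∧ 3*pos ≠ 6)) ∧ ((¬(3*m ≤ -13)) → 3*pos ≠ 6))) ∧ ((¬(3*m ≤ -13)) → 3*pos ≠ 6))))).
Check whether ((2*pos = 0 ∧ 2*c ≠ 7) → (((c ≠ 2*pos - 1 → 3*c ≥ 3*pos + 3) → 3*pos ≠ 6) ∧ ((¬(c ≠ 2*pos - 1 → 3*c ≥ 3*pos + 3)) → ((3*c ≤ -13 → ((3*c ≤ -13 → ((¬(3*c ≤ -13)) ∧ 3*pos ≠ 6)) ∧ ((¬(3*c ≤ -13)) → 3*pos ≠ 6))) ∧ ((¬(3*c ≤ -13)) → 3*pos ≠ 6))))) ∧ ((¬(2*pos = 0 ∧ 2*c ≠ 7)) → (((c ≠ 2*pos + 7 → 3*pos ≤ 9) → (((pos ≥ -1 → c ≠ -2) → 3*pos ≠ 6) ∧ ((¬(pos ≥ -1 → c ≠ -2)) → (2*pos ≥ 2 ∧ 3*pos ≠ 6)))) ∧ ((¬(c ≠ 2*pos + 7 → 3*pos ≤ 9)) → 3*pos ≠ 6))) ∧ m = 4 implies it.
Every state satisfying the precondition satisfies the weakest precondition: the implication holds.
Answer: valid


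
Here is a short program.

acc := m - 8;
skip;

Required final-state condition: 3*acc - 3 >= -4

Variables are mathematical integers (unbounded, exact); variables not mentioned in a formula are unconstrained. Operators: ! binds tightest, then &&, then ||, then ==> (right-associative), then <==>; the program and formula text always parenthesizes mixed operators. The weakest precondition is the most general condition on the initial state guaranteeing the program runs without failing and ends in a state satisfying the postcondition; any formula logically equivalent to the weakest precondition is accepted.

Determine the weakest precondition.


Working backward. After the program, the postcondition 3*acc - 3 >= -4 must hold; in canonical form it is 3*acc >= -1.
Before skip: 3*acc >= -1
Before acc := m - 8: 3*m >= 23
Answer: WP = 3*m >= 23


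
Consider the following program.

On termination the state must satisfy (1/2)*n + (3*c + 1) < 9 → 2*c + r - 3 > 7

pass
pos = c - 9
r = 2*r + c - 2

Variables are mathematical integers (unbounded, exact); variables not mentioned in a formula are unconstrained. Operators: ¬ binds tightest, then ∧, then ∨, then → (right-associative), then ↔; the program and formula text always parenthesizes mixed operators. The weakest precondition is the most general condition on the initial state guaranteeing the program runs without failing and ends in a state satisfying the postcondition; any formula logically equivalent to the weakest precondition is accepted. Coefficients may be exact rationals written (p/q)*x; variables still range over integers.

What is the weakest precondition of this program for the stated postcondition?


Working backward. After the program, the postcondition (1/2)*n + (3*c + 1) < 9 → 2*c + r - 3 > 7 must hold; in canonical form it is 3*c + (1/2)*n < 8 → 2*c + r > 10.
Before r := 2*r + c - 2: 3*c + (1/2)*n < 8 → 3*c + 2*r > 12
Before pos := c - 9: 3*c + (1/2)*n < 8 → 3*c + 2*r > 12
Before skip: 3*c + (1/2)*n < 8 → 3*c + 2*r > 12
Answer: WP = 3*c + (1/2)*n < 8 → 3*c + 2*r > 12


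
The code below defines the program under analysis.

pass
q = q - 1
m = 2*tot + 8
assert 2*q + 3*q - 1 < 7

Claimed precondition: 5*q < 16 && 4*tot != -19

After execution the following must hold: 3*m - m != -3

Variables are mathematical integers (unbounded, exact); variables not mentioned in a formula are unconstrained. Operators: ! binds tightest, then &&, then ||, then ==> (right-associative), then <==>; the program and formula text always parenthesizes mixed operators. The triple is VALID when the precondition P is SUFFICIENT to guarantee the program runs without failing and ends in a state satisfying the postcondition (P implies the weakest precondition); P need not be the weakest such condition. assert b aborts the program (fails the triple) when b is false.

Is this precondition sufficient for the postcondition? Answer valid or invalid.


Working backward. After the program, the postcondition 3*m - m != -3 must hold; in canonical form it is 2*m != -3.
Before assert 2*q + 3*q - 1 < 7: 5*q < 8 && 2*m != -3
Before m := 2*tot + 8: 5*q < 8 && 4*tot != -19
Before q := q - 1: 5*q < 13 && 4*tot != -19
Before skip: 5*q < 13 && 4*tot != -19
The weakest precondition is 5*q < 13 && 4*tot != -19.
Check whether 5*q < 16 && 4*tot != -19 implies it.
Countermodel: at the initial state q = 3, tot = 0, the precondition holds but the weakest precondition fails.
Answer: invalid


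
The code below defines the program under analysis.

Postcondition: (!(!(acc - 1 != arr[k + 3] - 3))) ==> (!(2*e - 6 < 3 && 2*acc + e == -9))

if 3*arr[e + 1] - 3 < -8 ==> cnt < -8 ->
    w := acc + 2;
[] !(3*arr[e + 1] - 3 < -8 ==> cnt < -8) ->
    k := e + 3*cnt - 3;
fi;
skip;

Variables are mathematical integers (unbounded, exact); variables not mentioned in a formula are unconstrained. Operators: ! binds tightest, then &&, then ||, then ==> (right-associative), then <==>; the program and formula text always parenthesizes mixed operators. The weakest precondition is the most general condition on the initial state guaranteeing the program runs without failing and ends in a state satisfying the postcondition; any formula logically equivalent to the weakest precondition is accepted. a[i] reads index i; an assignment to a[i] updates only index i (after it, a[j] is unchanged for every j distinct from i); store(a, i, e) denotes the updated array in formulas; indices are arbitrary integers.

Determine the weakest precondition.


Working backward. After the program, the postcondition (!(!(acc - 1 != arr[k + 3] - 3))) ==> (!(2*e - 6 < 3 && 2*acc + e == -9)) must hold; in canonical form it is acc != arr[k + 3] - 2 ==> (!(2*e < 9 && 2*acc + e == -9)).
Before skip: acc != arr[k + 3] - 2 ==> (!(2*e < 9 && 2*acc + e == -9))
Then branch requires acc != arr[k + 3] - 2 ==> (!(2*e < 9 && 2*acc + e == -9)); else branch requires acc != arr[3*cnt + e] - 2 ==> (!(2*e < 9 && 2*acc + e == -9)).
Before the if: ((3*arr[e + 1] < -5 ==> cnt < -8) ==> (acc != arr[k + 3] - 2 ==> (!(2*e < 9 && 2*acc + e == -9)))) && ((!(3*arr[e + 1] < -5 ==> cnt < -8)) ==> (acc != arr[3*cnt + e] - 2 ==> (!(2*e < 9 && 2*acc + e == -9))))
Answer: WP = ((3*arr[e + 1] < -5 ==> cnt < -8) ==> (acc != arr[k + 3] - 2 ==> (!(2*e < 9 && 2*acc + e == -9)))) && ((!(3*arr[e + 1] < -5 ==> cnt < -8)) ==> (acc != arr[3*cnt + e] - 2 ==> (!(2*e < 9 && 2*acc + e == -9))))


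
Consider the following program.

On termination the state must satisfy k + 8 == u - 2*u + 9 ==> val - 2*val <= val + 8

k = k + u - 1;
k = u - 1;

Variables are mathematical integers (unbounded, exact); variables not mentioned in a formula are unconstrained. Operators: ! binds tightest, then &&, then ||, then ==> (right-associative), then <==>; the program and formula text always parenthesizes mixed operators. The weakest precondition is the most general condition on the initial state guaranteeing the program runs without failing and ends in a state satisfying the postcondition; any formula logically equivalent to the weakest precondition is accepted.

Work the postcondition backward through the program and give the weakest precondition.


Working backward. After the program, the postcondition k + 8 == u - 2*u + 9 ==> val - 2*val <= val + 8 must hold; in canonical form it is k + u == 1 ==> 2*val >= -8.
Before k := u - 1: 2*u == 2 ==> 2*val >= -8
Before k := k + u - 1: 2*u == 2 ==> 2*val >= -8
Answer: WP = 2*u == 2 ==> 2*val >= -8


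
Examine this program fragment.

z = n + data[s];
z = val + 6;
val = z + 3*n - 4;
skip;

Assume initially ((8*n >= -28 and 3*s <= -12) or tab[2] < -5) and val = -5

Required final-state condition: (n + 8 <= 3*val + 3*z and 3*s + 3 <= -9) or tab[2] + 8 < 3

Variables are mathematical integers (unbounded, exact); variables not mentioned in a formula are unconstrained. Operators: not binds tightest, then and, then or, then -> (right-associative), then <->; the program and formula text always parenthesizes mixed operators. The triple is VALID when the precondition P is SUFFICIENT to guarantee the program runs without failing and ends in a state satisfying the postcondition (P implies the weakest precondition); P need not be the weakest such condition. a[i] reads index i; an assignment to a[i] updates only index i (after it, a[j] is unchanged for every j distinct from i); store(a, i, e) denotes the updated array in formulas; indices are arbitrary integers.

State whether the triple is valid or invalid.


Working backward. After the program, the postcondition (n + 8 <= 3*val + 3*z and 3*s + 3 <= -9) or tab[2] + 8 < 3 must hold; in canonical form it is (n <= 3*val + 3*z - 8 and 3*s <= -12) or tab[2] < -5.
Before skip: (n <= 3*val + 3*z - 8 and 3*s <= -12) or tab[2] < -5
Before val := z + 3*n - 4: (8*n + 6*z >= 20 and 3*s <= -12) or tab[2] < -5
Before z := val + 6: (8*n + 6*val >= -16 and 3*s <= -12) or tab[2] < -5
Before z := n + data[s]: (8*n + 6*val >= -16 and 3*s <= -12) or tab[2] < -5
The weakest precondition is (8*n + 6*val >= -16 and 3*s <= -12) or tab[2] < -5.
Check whether ((8*n >= -28 and 3*s <= -12) or tab[2] < -5) and val = -5 implies it.
Countermodel: at the initial state n = 0, s = -4, tab = {[2] = -5, elsewhere -5}, val = -5, the precondition holds but the weakest precondition fails.
Answer: invalid


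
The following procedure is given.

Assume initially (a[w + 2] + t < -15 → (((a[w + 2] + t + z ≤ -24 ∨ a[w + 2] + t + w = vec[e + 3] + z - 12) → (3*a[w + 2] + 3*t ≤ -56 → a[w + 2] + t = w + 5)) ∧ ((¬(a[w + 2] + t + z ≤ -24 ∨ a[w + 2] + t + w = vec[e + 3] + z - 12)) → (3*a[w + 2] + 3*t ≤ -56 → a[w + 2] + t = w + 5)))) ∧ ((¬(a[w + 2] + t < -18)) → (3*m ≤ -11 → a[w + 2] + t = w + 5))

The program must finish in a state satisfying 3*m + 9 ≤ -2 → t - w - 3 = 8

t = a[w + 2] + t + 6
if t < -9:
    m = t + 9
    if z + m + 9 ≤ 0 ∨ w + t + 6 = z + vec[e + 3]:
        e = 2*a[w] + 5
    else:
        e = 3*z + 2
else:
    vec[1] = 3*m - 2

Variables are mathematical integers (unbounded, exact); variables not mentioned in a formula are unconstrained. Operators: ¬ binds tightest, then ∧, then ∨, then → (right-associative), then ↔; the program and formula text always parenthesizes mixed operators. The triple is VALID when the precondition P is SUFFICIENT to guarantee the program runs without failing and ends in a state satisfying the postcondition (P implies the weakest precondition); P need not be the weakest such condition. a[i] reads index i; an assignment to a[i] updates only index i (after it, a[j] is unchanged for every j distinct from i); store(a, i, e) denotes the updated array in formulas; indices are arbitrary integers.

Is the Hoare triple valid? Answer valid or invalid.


Working backward. After the program, the postcondition 3*m + 9 ≤ -2 → t - w - 3 = 8 must hold; in canonical form it is 3*m ≤ -11 → t = w + 11.
Then branch requires ((t + z ≤ -18 ∨ t + w = vec[e + 3] + z - 6) → (3*t ≤ -38 → t = w + 11)) ∧ ((¬(t + z ≤ -18 ∨ t + w = vec[e + 3] + z - 6)) → (3*t ≤ -38 → t = w + 11)); else branch requires 3*m ≤ -11 → t = w + 11.
Before the if: (t < -9 → (((t + z ≤ -18 ∨ t + w = vec[e + 3] + z - 6) → (3*t ≤ -38 → t = w + 11)) ∧ ((¬(t + z ≤ -18 ∨ t + w = vec[e + 3] + z - 6)) → (3*t ≤ -38 → t = w + 11)))) ∧ ((¬(t < -9)) → (3*m ≤ -11 → t = w + 11))
Before t := a[w + 2] + t + 6: (a[w + 2] + t < -15 → (((a[w + 2] + t + z ≤ -24 ∨ a[w + 2] + t + w = vec[e + 3] + z - 12) → (3*a[w + 2] + 3*t ≤ -56 → a[w + 2] + t = w + 5)) ∧ ((¬(a[w + 2] + t + z ≤ -24 ∨ a[w + 2] + t + w = vec[e + 3] + z - 12)) → (3*a[w + 2] + 3*t ≤ -56 → a[w + 2] + t = w + 5)))) ∧ ((¬(a[w + 2] + t < -15)) → (3*m ≤ -11 → a[w + 2] + t = w + 5))
The weakest precondition is (a[w + 2] + t < -15 → (((a[w + 2] + t + z ≤ -24 ∨ a[w + 2] + t + w = vec[e + 3] + z - 12) → (3*a[w + 2] + 3*t ≤ -56 → a[w + 2] + t = w + 5)) ∧ ((¬(a[w + 2] + t + z ≤ -24 ∨ a[w + 2] + t + w = vec[e + 3] + z - 12)) → (3*a[w + 2] + 3*t ≤ -56 → a[w + 2] + t = w + 5)))) ∧ ((¬(a[w + 2] + t < -15)) → (3*m ≤ -11 → a[w + 2] + t = w + 5)).
Check whether (a[w + 2] + t < -15 → (((a[w + 2] + t + z ≤ -24 ∨ a[w + 2] + t + w = vec[e + 3] + z - 12) → (3*a[w + 2] + 3*t ≤ -56 → a[w + 2] + t = w + 5)) ∧ ((¬(a[w + 2] + t + z ≤ -24 ∨ a[w + 2] + t + w = vec[e + 3] + z - 12)) → (3*a[w + 2] + 3*t ≤ -56 → a[w + 2] + t = w + 5)))) ∧ ((¬(a[w + 2] + t < -18)) → (3*m ≤ -11 → a[w + 2] + t = w + 5)) implies it.
Every state satisfying the precondition satisfies the weakest precondition: the implication holds.
Answer: valid


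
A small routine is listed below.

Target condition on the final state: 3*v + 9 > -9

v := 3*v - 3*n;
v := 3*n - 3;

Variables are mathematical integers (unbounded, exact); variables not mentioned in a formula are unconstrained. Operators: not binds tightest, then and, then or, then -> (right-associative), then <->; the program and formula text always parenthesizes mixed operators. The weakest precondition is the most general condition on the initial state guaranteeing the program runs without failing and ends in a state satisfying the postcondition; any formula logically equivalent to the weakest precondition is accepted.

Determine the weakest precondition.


Working backward. After the program, the postcondition 3*v + 9 > -9 must hold; in canonical form it is 3*v > -18.
Before v := 3*n - 3: 9*n > -9
Before v := 3*v - 3*n: 9*n > -9
Answer: WP = 9*n > -9


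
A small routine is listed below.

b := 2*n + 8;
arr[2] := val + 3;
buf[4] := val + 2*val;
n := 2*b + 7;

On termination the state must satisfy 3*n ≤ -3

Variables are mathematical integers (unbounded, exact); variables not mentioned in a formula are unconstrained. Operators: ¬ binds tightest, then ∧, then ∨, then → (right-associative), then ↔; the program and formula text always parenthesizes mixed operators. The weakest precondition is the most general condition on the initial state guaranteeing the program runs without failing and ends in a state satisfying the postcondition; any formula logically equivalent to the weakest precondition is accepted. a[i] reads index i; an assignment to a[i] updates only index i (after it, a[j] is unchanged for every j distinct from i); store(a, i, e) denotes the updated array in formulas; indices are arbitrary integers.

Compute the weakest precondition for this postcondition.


Working backward. After the program, 3*n ≤ -3 must hold.
Before n := 2*b + 7: 6*b ≤ -24
Before buf[4] := val + 2*val: 6*b ≤ -24
Before arr[2] := val + 3: 6*b ≤ -24
Before b := 2*n + 8: 12*n ≤ -72
Answer: WP = 12*n ≤ -72


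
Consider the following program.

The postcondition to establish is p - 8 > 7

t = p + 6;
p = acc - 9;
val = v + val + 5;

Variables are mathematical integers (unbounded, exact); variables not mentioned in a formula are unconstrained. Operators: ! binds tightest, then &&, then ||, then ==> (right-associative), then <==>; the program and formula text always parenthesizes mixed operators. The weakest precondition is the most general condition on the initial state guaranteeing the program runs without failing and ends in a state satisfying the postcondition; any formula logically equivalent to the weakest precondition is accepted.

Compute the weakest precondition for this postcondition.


Working backward. After the program, the postcondition p - 8 > 7 must hold; in canonical form it is p > 15.
Before val := v + val + 5: p > 15
Before p := acc - 9: acc > 24
Before t := p + 6: acc > 24
Answer: WP = acc > 24


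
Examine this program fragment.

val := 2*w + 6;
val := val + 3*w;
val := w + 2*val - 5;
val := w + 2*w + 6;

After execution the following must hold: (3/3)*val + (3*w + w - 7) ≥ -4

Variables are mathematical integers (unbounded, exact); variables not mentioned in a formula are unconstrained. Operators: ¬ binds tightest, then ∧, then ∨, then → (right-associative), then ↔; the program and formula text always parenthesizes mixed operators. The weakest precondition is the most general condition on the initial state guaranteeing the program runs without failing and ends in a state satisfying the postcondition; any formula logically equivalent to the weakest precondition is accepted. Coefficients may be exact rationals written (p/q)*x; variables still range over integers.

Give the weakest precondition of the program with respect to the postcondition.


Working backward. After the program, the postcondition (3/3)*val + (3*w + w - 7) ≥ -4 must hold; in canonical form it is val + 4*w ≥ 3.
Before val := w + 2*w + 6: 7*w ≥ -3
Before val := w + 2*val - 5: 7*w ≥ -3
Before val := val + 3*w: 7*w ≥ -3
Before val := 2*w + 6: 7*w ≥ -3
Answer: WP = 7*w ≥ -3


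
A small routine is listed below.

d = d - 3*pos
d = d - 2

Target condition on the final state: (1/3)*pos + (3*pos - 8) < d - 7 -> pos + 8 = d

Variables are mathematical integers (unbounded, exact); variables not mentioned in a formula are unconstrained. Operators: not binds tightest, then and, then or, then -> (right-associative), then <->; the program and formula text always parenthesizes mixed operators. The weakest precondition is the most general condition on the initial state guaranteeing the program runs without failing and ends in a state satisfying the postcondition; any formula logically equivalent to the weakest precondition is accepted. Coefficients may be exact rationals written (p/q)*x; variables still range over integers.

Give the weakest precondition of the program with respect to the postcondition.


Working backward. After the program, the postcondition (1/3)*pos + (3*pos - 8) < d - 7 -> pos + 8 = d must hold; in canonical form it is (10/3)*pos < d + 1 -> pos = d - 8.
Before d := d - 2: (10/3)*pos < d - 1 -> pos = d - 10
Before d := d - 3*pos: (19/3)*pos < d - 1 -> 4*pos = d - 10
Answer: WP = (19/3)*pos < d - 1 -> 4*pos = d - 10


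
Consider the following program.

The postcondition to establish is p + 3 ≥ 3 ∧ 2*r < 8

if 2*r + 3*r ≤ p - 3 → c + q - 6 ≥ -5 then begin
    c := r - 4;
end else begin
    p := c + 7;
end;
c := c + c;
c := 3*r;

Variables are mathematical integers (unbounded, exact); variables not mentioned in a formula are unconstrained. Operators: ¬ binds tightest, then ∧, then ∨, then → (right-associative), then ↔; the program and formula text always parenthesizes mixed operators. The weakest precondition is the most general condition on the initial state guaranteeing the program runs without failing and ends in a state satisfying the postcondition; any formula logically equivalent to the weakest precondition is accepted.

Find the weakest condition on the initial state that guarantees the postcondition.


Working backward. After the program, the postcondition p + 3 ≥ 3 ∧ 2*r < 8 must hold; in canonical form it is p ≥ 0 ∧ 2*r < 8.
Before c := 3*r: p ≥ 0 ∧ 2*r < 8
Before c := c + c: p ≥ 0 ∧ 2*r < 8
Then branch requires p ≥ 0 ∧ 2*r < 8; else branch requires c ≥ -7 ∧ 2*r < 8.
Before the if: ((5*r ≤ p - 3 → c + q ≥ 1) → (p ≥ 0 ∧ 2*r < 8)) ∧ ((¬(5*r ≤ p - 3 → c + q ≥ 1)) → (c ≥ -7 ∧ 2*r < 8))
Answer: WP = ((5*r ≤ p - 3 → c + q ≥ 1) → (p ≥ 0 ∧ 2*r < 8)) ∧ ((¬(5*r ≤ p - 3 → c + q ≥ 1)) → (c ≥ -7 ∧ 2*r < 8))


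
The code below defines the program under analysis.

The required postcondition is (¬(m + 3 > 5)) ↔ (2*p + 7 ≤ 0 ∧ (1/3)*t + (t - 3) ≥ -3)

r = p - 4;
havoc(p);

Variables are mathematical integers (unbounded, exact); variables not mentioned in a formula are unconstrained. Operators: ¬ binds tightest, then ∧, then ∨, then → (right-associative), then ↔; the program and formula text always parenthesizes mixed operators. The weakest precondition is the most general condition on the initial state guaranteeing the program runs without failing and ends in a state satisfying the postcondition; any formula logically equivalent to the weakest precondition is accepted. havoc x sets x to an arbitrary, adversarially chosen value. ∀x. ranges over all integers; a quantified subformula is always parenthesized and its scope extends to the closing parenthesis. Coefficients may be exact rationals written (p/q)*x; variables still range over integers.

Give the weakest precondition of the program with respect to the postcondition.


Working backward. After the program, the postcondition (¬(m + 3 > 5)) ↔ (2*p + 7 ≤ 0 ∧ (1/3)*t + (t - 3) ≥ -3) must hold; in canonical form it is (¬(m > 2)) ↔ (2*p ≤ -7 ∧ (4/3)*t ≥ 0).
Before havoc p: ∀p_1. ((¬(m > 2)) ↔ (2*p_1 ≤ -7 ∧ (4/3)*t ≥ 0))
Before r := p - 4: ∀p_1. ((¬(m > 2)) ↔ (2*p_1 ≤ -7 ∧ (4/3)*t ≥ 0))
Answer: WP = ∀p_1. ((¬(m > 2)) ↔ (2*p_1 ≤ -7 ∧ (4/3)*t ≥ 0))


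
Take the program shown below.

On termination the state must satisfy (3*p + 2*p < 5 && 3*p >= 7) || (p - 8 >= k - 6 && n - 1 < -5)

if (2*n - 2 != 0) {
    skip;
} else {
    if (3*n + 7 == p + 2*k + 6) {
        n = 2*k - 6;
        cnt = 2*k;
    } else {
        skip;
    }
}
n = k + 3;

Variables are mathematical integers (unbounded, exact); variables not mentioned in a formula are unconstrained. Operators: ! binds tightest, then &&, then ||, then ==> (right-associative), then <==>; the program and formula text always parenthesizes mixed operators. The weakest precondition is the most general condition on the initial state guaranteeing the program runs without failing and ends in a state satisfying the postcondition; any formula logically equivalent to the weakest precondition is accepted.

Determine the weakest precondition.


Working backward. After the program, the postcondition (3*p + 2*p < 5 && 3*p >= 7) || (p - 8 >= k - 6 && n - 1 < -5) must hold; in canonical form it is (5*p < 5 && 3*p >= 7) || (p >= k + 2 && n < -4).
Before n := k + 3: (5*p < 5 && 3*p >= 7) || (p >= k + 2 && k < -7)
Then branch requires (5*p < 5 && 3*p >= 7) || (p >= k + 2 && k < -7); else branch requires (3*n == 2*k + p - 1 ==> ((5*p < 5 && 3*p >= 7) || (p >= k + 2 && k < -7))) && ((!(3*n == 2*k + p - 1)) ==> ((5*p < 5 && 3*p >= 7) || (p >= k + 2 && k < -7))).
Before the if: (2*n != 2 ==> ((5*p < 5 && 3*p >= 7) || (p >= k + 2 && k < -7))) && ((!(2*n != 2)) ==> ((3*n == 2*k + p - 1 ==> ((5*p < 5 && 3*p >= 7) || (p >= k + 2 && k < -7))) && ((!(3*n == 2*k + p - 1)) ==> ((5*p < 5 && 3*p >= 7) || (p >= k + 2 && k < -7)))))
Answer: WP = (2*n != 2 ==> ((5*p < 5 && 3*p >= 7) || (p >= k + 2 && k < -7))) && ((!(2*n != 2)) ==> ((3*n == 2*k + p - 1 ==> ((5*p < 5 && 3*p >= 7) || (p >= k + 2 && k < -7))) && ((!(3*n == 2*k + p - 1)) ==> ((5*p < 5 && 3*p >= 7) || (p >= k + 2 && k < -7)))))


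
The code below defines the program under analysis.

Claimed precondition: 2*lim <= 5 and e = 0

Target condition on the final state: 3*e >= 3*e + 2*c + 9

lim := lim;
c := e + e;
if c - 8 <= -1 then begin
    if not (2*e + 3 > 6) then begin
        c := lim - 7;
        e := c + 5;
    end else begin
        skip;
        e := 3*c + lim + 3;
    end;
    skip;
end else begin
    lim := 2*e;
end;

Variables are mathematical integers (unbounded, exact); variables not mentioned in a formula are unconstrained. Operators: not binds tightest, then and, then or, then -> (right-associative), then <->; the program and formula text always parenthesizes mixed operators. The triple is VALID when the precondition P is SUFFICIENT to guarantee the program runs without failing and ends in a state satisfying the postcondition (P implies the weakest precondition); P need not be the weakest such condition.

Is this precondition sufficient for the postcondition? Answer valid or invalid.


Working backward. After the program, the postcondition 3*e >= 3*e + 2*c + 9 must hold; in canonical form it is 2*c <= -9.
Then branch requires ((not (2*e > 3)) -> 2*lim <= 5) and (2*e > 3 -> 2*c <= -9); else branch requires 2*c <= -9.
Before the if: (c <= 7 -> (((not (2*e > 3)) -> 2*lim <= 5) and (2*e > 3 -> 2*c <= -9))) and ((not (c <= 7)) -> 2*c <= -9)
Before c := e + e: (2*e <= 7 -> (((not (2*e > 3)) -> 2*lim <= 5) and (2*e > 3 -> 4*e <= -9))) and ((not (2*e <= 7)) -> 4*e <= -9)
Before lim := lim: (2*e <= 7 -> (((not (2*e > 3)) -> 2*lim <= 5) and (2*e > 3 -> 4*e <= -9))) and ((not (2*e <= 7)) -> 4*e <= -9)
The weakest precondition is (2*e <= 7 -> (((not (2*e > 3)) -> 2*lim <= 5) and (2*e > 3 -> 4*e <= -9))) and ((not (2*e <= 7)) -> 4*e <= -9).
Check whether 2*lim <= 5 and e = 0 implies it.
Every state satisfying the precondition satisfies the weakest precondition: the implication holds.
Answer: valid


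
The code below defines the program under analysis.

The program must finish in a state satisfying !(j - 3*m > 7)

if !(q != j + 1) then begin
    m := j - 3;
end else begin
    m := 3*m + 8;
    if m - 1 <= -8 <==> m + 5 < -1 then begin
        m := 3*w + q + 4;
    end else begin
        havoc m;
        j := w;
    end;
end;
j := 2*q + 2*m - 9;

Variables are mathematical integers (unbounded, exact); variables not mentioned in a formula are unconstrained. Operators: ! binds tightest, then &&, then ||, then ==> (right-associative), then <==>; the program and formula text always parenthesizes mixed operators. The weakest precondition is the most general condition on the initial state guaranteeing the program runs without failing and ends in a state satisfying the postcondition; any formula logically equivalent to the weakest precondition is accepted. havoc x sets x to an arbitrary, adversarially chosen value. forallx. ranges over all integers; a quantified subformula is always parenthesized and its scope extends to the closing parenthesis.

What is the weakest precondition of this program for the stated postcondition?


Working backward. After the program, the postcondition !(j - 3*m > 7) must hold; in canonical form it is !(j > 3*m + 7).
Before j := 2*q + 2*m - 9: !(2*q > m + 16)
Then branch requires !(2*q > j + 13); else branch requires ((3*m <= -15 <==> 3*m < -14) ==> (!(q > 3*w + 20))) && ((!(3*m <= -15 <==> 3*m < -14)) ==> (forall m_1. (!(2*q > m_1 + 16)))).
Before the if: ((!(q != j + 1)) ==> (!(2*q > j + 13))) && (q != j + 1 ==> (((3*m <= -15 <==> 3*m < -14) ==> (!(q > 3*w + 20))) && ((!(3*m <= -15 <==> 3*m < -14)) ==> (forall m_1. (!(2*q > m_1 + 16))))))
Answer: WP = ((!(q != j + 1)) ==> (!(2*q > j + 13))) && (q != j + 1 ==> (((3*m <= -15 <==> 3*m < -14) ==> (!(q > 3*w + 20))) && ((!(3*m <= -15 <==> 3*m < -14)) ==> (forall m_1. (!(2*q > m_1 + 16))))))


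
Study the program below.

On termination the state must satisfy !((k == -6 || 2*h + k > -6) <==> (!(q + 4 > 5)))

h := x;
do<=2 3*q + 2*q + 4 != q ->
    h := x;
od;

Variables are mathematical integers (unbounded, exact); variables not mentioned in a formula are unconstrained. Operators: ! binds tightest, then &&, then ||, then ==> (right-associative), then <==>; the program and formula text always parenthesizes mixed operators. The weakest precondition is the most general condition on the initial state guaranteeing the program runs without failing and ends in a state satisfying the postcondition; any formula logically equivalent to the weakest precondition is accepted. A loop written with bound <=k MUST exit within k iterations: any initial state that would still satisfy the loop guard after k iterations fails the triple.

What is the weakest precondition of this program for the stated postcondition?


Working backward. After the program, the postcondition !((k == -6 || 2*h + k > -6) <==> (!(q + 4 > 5))) must hold; in canonical form it is !((k == -6 || 2*h + k > -6) <==> (!(q > 1))).
Before the loop (bound <=2), unroll the exhaustion recursion (WP_0 = exit-now case; WP_j = one more guarded iteration, up to j = 2):
  WP_0: (!(4*q != -4)) && (!((k == -6 || 2*h + k > -6) <==> (!(q > 1))))
  WP_1: (4*q != -4 ==> ((!(4*q != -4)) && (!((k == -6 || k + 2*x > -6) <==> (!(q > 1)))))) && ((!(4*q != -4)) ==> (!((k == -6 || 2*h + k > -6) <==> (!(q > 1)))))
  WP_2: (4*q != -4 ==> ((4*q != -4 ==> ((!(4*q != -4)) && (!((k == -6 || k + 2*x > -6) <==> (!(q > 1)))))) && ((!(4*q != -4)) ==> (!((k == -6 || k + 2*x > -6) <==> (!(q > 1))))))) && ((!(4*q != -4)) ==> (!((k == -6 || 2*h + k > -6) <==> (!(q > 1)))))
So before the loop: (4*q != -4 ==> ((4*q != -4 ==> ((!(4*q != -4)) && (!((k == -6 || k + 2*x > -6) <==> (!(q > 1)))))) && ((!(4*q != -4)) ==> (!((k == -6 || k + 2*x > -6) <==> (!(q > 1))))))) && ((!(4*q != -4)) ==> (!((k == -6 || 2*h + k > -6) <==> (!(q > 1)))))
Before h := x: (4*q != -4 ==> ((4*q != -4 ==> ((!(4*q != -4)) && (!((k == -6 || k + 2*x > -6) <==> (!(q > 1)))))) && ((!(4*q != -4)) ==> (!((k == -6 || k + 2*x > -6) <==> (!(q > 1))))))) && ((!(4*q != -4)) ==> (!((k == -6 || k + 2*x > -6) <==> (!(q > 1)))))
Answer: WP = (4*q != -4 ==> ((4*q != -4 ==> ((!(4*q != -4)) && (!((k == -6 || k + 2*x > -6) <==> (!(q > 1)))))) && ((!(4*q != -4)) ==> (!((k == -6 || k + 2*x > -6) <==> (!(q > 1))))))) && ((!(4*q != -4)) ==> (!((k == -6 || k + 2*x > -6) <==> (!(q > 1)))))
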